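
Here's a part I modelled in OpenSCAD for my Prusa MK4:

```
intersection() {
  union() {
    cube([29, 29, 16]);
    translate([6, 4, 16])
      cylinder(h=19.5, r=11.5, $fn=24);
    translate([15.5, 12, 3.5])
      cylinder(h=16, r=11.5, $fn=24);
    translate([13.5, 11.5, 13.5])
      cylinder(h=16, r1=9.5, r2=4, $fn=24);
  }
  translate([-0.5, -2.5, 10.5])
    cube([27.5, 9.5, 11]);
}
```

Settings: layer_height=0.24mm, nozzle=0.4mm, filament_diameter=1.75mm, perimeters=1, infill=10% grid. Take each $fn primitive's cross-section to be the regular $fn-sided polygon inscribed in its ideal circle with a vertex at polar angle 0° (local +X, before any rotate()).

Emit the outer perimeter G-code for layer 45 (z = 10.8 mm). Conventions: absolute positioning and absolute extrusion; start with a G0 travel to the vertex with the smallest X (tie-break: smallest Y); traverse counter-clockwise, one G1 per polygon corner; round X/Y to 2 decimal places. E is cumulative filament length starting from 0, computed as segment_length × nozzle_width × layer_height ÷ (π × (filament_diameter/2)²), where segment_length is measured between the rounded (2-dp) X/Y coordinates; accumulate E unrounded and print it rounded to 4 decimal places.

At z = 10.8 mm: the cube is present — its section is the full 29×29 rectangle; the cylinder at (6, 4) is absent (z outside [16, 35.5]); the r=11.5 cylinder at (15.5, 12) contributes a regular 24-gon of circumradius 11.5; the cone at (13.5, 11.5) is absent (z outside [13.5, 29.5]); Combining (union): the r=11.5 cylinder at (15.5, 12) lies entirely inside the 29×29 cube, so the union is just the 29×29 cube — 1 connected region; the cube at (-0.5, -2.5) (footprint 27.5×9.5) is included at this height; Taking the intersection: the 27.5×9.5 cube at (-0.5, -2.5) partially overlaps that combined region; clipping to the common part keeps 189.00 mm² — 1 connected region. The outline is a single polygon with 4 vertices. Extrusion per mm of travel: 0.4 × 0.24 / (π × 0.875²) = 0.039912. Accumulating E over each segment gives final E = 2.7140.

G0 X0.00 Y0.00 Z10.80
G1 X27.00 Y0.00 E1.0776
G1 X27.00 Y7.00 E1.3570
G1 X0.00 Y7.00 E2.4346
G1 X0.00 Y0.00 E2.7140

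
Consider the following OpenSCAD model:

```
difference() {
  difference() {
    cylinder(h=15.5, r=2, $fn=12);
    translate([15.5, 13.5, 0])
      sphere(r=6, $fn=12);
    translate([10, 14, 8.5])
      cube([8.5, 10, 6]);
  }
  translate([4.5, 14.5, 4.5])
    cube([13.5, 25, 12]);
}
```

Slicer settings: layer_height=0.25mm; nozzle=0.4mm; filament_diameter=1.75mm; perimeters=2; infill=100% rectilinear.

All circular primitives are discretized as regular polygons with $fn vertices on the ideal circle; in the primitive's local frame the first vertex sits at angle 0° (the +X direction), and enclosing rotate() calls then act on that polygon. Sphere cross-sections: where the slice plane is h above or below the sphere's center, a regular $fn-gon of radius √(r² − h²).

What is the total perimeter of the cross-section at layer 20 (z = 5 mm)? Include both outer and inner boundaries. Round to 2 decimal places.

12.42 mm

At z = 5 mm: the r=2 cylinder contributes a regular 12-gon of circumradius 2 (perimeter = 2·12·2.000·sin(180°/12) = 12.42 mm); the r=6 sphere at (15.5, 13.5) contributes a regular 12-gon of circumradius √(6²−5²) = 3.317 (perimeter = 2·12·3.317·sin(180°/12) = 20.60 mm); the cube at (10, 14) is not intersected at this z (z outside [8.5, 14.5]); Subtracting the remaining from the first: starting from the r=2 cylinder, the r=6 sphere at (15.5, 13.5) misses the remaining region (no effect) — boundary = 12.42 mm; the cube at (4.5, 14.5) is present — its section is the full 13.5×25 rectangle (perimeter 77.00 mm); After the difference (first − rest): starting from that combined region, the 13.5×25 cube at (4.5, 14.5) misses the remaining region (no effect) — boundary = 12.42 mm. Overall, the cross-section is a single solid region. Total boundary length (outer) = 12.42 mm.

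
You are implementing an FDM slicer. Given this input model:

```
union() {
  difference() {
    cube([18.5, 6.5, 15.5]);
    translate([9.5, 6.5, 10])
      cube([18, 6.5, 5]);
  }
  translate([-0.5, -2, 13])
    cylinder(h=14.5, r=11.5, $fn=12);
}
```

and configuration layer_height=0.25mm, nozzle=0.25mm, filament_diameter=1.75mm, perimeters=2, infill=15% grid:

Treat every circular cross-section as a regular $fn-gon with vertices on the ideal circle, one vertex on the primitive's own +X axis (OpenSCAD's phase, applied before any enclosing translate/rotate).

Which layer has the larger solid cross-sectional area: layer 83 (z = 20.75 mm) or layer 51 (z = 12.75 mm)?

layer 83 (z = 20.75 mm)

Layer 83 (z = 20.75): the cube is not intersected at this z (z outside [0, 15.5]); the cube at (9.5, 6.5) is not intersected at this z (z outside [10, 15]); After the difference (first − rest): the first operand is absent here, so nothing remains; the r=11.5 cylinder at (-0.5, -2) gives a regular 12-gon of circumradius 11.5 (constant along its height) (area = (12/2)·11.500²·sin(360°/12) = 396.75 mm²); Merging all regions: only the r=11.5 cylinder at (-0.5, -2) is present, so the union is just that shape — area = 396.75 mm². So its area = 396.75 mm². Layer 51 (z = 12.75): the 18.5×6.5 cube contributes its full rectangle (area 120.25 mm²); the 18×6.5 cube at (9.5, 6.5) contributes its full rectangle (area 117.00 mm²); After the difference (first − rest): starting from the 18.5×6.5 cube (120.25 mm²), the 18×6.5 cube at (9.5, 6.5) misses the remaining region (no effect) — area = 120.25 mm²; the cylinder at (-0.5, -2) is absent (z outside [13, 27.5]); Merging all regions: only the result so far is present, so the union is just that shape — area = 120.25 mm². So its area = 120.25 mm². Layer 83 is larger (396.75 vs 120.25 mm²).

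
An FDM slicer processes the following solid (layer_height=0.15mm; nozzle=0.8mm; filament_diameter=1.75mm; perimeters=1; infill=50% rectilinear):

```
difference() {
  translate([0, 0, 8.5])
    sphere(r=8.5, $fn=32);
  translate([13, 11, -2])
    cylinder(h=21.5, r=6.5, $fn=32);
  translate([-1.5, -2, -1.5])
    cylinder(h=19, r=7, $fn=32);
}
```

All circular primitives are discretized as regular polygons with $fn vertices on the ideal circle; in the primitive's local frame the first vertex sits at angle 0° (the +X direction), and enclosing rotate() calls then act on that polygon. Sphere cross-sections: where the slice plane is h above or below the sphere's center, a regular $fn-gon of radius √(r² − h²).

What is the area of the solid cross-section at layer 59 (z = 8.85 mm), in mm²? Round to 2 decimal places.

At z = 8.85 mm: the r=8.5 sphere slices to a regular 32-gon of circumradius 8.493 (√(r²−h²) with h=0.35 from center) (area = (32/2)·8.493²·sin(360°/32) = 225.14 mm²); the r=6.5 cylinder at (13, 11) contributes a regular 32-gon of circumradius 6.5 (area = (32/2)·6.500²·sin(360°/32) = 131.88 mm²); the cylinder at (-1.5, -2): section is a regular 32-gon, circumradius r=7 (area = (32/2)·7.000²·sin(360°/32) = 152.95 mm²); Taking the first minus the rest: starting from the r=8.5 sphere (225.14 mm²), the r=6.5 cylinder at (13, 11) misses the remaining region (no effect); the r=7 cylinder at (-1.5, -2) partially overlaps it — only the 143.46 mm² overlap (of its 152.95 mm²) is removed, clipping the outline — area = 81.68 mm². Overall, the cross-section is a single solid region. Net area = 81.68 mm².

81.68 mm²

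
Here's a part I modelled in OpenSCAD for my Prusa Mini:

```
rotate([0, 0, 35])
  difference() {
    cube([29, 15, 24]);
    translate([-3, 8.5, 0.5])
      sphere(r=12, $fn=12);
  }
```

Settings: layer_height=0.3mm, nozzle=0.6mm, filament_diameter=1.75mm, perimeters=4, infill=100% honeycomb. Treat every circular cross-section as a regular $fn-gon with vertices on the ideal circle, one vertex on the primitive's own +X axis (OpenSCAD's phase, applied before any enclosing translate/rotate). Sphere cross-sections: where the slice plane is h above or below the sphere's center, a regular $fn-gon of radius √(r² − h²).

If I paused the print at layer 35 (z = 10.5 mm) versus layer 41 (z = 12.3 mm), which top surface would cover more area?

Layer 35 (z = 10.5): the cube (footprint 29×15) is included at this height (area 435.00 mm²); the sphere at (-3, 8.5): section is a regular 12-gon, circumradius = √(r²−h²) = √(12²−10²) = 6.633 (area = (12/2)·6.633²·sin(360°/12) = 132.00 mm²); After the difference (first − rest): starting from the 29×15 cube (435.00 mm²), the r=12 sphere at (-3, 8.5) partially overlaps it — only the 28.61 mm² overlap (of its 132.00 mm²) is removed, clipping the outline — area = 406.39 mm²; (rotated 35° about Z; rotation is an isometry so areas/perimeters/island counts are preserved). So its area = 406.39 mm². Layer 41 (z = 12.3): the cube is present — its section is the full 29×15 rectangle (area 435.00 mm²); the r=12 sphere at (-3, 8.5) slices to a regular 12-gon of circumradius 2.182 (√(r²−h²) with h=11.8 from center) (area = (12/2)·2.182²·sin(360°/12) = 14.28 mm²); Taking the first minus the rest: starting from the 29×15 cube (435.00 mm²), the r=12 sphere at (-3, 8.5) misses the remaining region (no effect) — area = 435.00 mm²; (whole slice rotated 35° about Z — lengths, areas and connectivity unchanged). So its area = 435.00 mm². Layer 41 is larger (435.00 vs 406.39 mm²).

layer 41 (z = 12.3 mm)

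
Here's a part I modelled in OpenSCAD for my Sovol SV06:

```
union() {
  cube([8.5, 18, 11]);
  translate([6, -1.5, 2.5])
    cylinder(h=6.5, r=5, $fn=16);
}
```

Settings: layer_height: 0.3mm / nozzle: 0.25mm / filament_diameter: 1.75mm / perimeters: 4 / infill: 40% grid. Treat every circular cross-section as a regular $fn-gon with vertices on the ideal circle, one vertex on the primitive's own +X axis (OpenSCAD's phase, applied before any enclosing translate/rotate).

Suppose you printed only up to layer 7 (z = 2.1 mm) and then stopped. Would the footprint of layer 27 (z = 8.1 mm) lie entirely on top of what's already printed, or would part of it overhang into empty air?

part overhangs

Compare the two slices. At z = 2.1: the cube is present — its section is the full 8.5×18 rectangle (area 153.00 mm²); the cylinder at (6, -1.5) is absent (z outside [2.5, 9]); Merging all regions: only the 8.5×18 cube is present, so the union is just that shape — area = 153.00 mm². At z = 8.1: the 8.5×18 cube contributes its full rectangle (area 153.00 mm²); the cylinder at (6, -1.5): section is a regular 16-gon, circumradius r=5 (area = (16/2)·5.000²·sin(360°/16) = 76.54 mm²); Merging all regions: the regions partially overlap — summed areas 229.54 mm² minus the doubly-counted overlap 19.91 mm² gives 209.63 mm² — area = 209.63 mm². Checking containment: at z = 8.1 the cross-section extends beyond the z = 2.1 cross-section by about 56.63 mm².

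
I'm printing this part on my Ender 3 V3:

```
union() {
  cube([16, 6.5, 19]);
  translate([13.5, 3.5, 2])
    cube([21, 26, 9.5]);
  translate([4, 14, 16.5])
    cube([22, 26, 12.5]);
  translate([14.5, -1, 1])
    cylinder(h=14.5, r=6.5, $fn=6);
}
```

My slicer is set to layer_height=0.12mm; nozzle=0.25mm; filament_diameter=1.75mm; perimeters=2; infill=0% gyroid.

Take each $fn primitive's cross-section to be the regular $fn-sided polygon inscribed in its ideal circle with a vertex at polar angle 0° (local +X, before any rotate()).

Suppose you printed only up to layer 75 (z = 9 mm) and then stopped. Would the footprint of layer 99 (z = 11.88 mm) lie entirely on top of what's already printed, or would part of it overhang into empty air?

Compare the two slices. At z = 9: the cube is present — its section is the full 16×6.5 rectangle (area 104.00 mm²); the cube at (13.5, 3.5) (footprint 21×26) is included at this height (area 546.00 mm²); the cube at (4, 14) does not reach this height (z outside [16.5, 29]); the r=6.5 cylinder at (14.5, -1) contributes a regular 6-gon of circumradius 6.5 (area = (6/2)·6.500²·sin(360°/6) = 109.77 mm²); Merging all regions: the regions partially overlap — summed areas 759.77 mm² minus the doubly-counted overlap 38.02 mm² gives 721.75 mm² — area = 721.75 mm². At z = 11.88: the cube is present — its section is the full 16×6.5 rectangle (area 104.00 mm²); the cube at (13.5, 3.5) is not intersected at this z (z outside [2, 11.5]); the cube at (4, 14) does not reach this height (z outside [16.5, 29]); the r=6.5 cylinder at (14.5, -1) contributes a regular 6-gon of circumradius 6.5 (area = (6/2)·6.500²·sin(360°/6) = 109.77 mm²); Combining (union): the regions partially overlap — summed areas 213.77 mm² minus the doubly-counted overlap 28.17 mm² gives 185.59 mm² — area = 185.59 mm². Checking containment: the cross-section at z = 11.88 is a subset of the cross-section at z = 9.

entirely on top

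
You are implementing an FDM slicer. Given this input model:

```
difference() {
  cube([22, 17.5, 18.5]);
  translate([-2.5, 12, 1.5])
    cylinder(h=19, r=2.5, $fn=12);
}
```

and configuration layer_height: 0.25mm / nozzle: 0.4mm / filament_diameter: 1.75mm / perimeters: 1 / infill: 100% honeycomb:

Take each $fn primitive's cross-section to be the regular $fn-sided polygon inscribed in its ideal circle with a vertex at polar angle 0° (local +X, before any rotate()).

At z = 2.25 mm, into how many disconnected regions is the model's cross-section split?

1

At z = 2.25 mm: the cube (footprint 22×17.5) is included at this height; the r=2.5 cylinder at (-2.5, 12) gives a regular 12-gon of circumradius 2.5 (constant along its height); After the difference (first − rest): starting from the 22×17.5 cube, the r=2.5 cylinder at (-2.5, 12) misses the remaining region (no effect) — 1 connected region. The result has 1 disconnected region.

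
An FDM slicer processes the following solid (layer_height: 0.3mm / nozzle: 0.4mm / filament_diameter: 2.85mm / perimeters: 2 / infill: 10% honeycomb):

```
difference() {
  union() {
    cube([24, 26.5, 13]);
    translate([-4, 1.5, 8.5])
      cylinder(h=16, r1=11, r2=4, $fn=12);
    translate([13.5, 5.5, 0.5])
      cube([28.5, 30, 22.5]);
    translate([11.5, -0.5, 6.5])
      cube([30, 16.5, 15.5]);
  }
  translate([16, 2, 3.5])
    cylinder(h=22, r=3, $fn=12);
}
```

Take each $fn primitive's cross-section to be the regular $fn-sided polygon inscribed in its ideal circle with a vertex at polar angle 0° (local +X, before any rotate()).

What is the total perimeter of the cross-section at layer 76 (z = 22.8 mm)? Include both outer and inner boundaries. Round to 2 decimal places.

At z = 22.8 mm: the cube is not intersected at this z (z outside [0, 13]); the cone at (-4, 1.5) (r1=11→r2=4) has section circumradius 4.744 here — a regular 12-gon (perimeter = 2·12·4.744·sin(180°/12) = 29.47 mm); the 28.5×30 cube at (13.5, 5.5) contributes its full rectangle (perimeter 117.00 mm); the cube at (11.5, -0.5) is not intersected at this z (z outside [6.5, 22]); Taking the union: the 2 present regions are separate (no shared area or edge), so areas and boundary lengths simply add and each stays a separate island — boundary = 146.47 mm; the cylinder at (16, 2): section is a regular 12-gon, circumradius r=3 (perimeter = 2·12·3.000·sin(180°/12) = 18.63 mm); After the difference (first − rest): starting from that combined region, the r=3 cylinder at (16, 2) misses the remaining region (no effect) — boundary = 146.47 mm. Overall, the cross-section has 2 separate islands. Total boundary length (outer) = 146.47 mm.

146.47 mm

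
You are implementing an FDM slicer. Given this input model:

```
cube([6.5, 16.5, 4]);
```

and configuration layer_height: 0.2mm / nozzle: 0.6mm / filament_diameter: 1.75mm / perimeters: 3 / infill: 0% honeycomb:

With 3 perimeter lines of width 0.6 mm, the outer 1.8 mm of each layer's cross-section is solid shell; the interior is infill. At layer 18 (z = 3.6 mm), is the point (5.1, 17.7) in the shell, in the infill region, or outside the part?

At z = 3.6 mm: the cube (footprint 6.5×16.5) is included at this height. Overall, the cross-section is a single solid region. The nearest boundary edge runs (6.50, 16.50)→(0.00, 16.50); distance from the point to it = 1.20 mm. The point is not inside any of the regions above, so it lies outside the cross-section (1.20 mm from the nearest boundary).

outside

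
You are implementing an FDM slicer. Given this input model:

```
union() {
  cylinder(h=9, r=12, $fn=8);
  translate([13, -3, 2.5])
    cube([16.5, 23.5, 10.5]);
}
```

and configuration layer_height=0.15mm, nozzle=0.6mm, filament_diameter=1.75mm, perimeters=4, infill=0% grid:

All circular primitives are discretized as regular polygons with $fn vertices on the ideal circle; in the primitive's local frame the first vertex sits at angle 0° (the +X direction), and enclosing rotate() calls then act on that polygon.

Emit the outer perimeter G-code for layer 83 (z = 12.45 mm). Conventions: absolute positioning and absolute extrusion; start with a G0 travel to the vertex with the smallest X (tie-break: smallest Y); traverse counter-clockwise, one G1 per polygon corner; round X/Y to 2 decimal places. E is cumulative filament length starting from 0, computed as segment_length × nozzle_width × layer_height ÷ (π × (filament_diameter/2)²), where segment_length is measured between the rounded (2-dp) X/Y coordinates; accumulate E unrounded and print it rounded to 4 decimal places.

G0 X13.00 Y-3.00 Z12.45
G1 X29.50 Y-3.00 E0.6174
G1 X29.50 Y20.50 E1.4967
G1 X13.00 Y20.50 E2.1141
G1 X13.00 Y-3.00 E2.9934

At z = 12.45 mm: the cylinder does not reach this height (z outside [0, 9]); the 16.5×23.5 cube at (13, -3) contributes its full rectangle; Merging all regions: only the 16.5×23.5 cube at (13, -3) is present, so the union is just that shape — 1 connected region. The outline is a single polygon with 4 vertices. Extrusion per mm of travel: 0.6 × 0.15 / (π × 0.875²) = 0.037418. Accumulating E over each segment gives final E = 2.9934.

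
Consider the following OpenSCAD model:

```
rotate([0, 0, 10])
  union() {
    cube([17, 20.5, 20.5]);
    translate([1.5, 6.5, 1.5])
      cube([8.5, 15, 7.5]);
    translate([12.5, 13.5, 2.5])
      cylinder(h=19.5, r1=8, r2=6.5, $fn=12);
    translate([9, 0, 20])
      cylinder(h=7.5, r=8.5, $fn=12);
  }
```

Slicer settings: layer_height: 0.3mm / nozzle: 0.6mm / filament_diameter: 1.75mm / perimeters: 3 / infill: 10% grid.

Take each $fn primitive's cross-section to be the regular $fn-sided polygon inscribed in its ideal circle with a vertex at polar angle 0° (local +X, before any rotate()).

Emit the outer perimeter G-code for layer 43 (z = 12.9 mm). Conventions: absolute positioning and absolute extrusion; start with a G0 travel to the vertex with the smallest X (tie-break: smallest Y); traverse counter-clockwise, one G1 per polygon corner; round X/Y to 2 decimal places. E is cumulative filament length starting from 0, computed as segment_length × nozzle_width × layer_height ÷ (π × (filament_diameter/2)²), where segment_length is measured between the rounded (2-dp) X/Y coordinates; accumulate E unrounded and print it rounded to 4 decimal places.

At z = 12.9 mm: the cube is present — its section is the full 17×20.5 rectangle; the cube at (1.5, 6.5) is not intersected at this z (z outside [1.5, 9]); the cone at (12.5, 13.5) contributes a regular 12-gon of circumradius 7.200 (interpolated between r1=8 and r2=6.5 at t=0.533); the cylinder at (9, 0) is absent (z outside [20, 27.5]); Merging all regions: the regions partially overlap (shared area 136.39 mm²), so overlapping operands fuse into one piece — 1 connected region; (whole slice rotated 10° about Z — lengths, areas and connectivity unchanged). The outline is a single polygon with 12 vertices. Extrusion per mm of travel: 0.6 × 0.3 / (π × 0.875²) = 0.074835. Accumulating E over each segment gives final E = 5.7435.

G0 X-3.56 Y20.19 Z12.90
G1 X0.00 Y0.00 E1.5342
G1 X16.74 Y2.95 E2.8063
G1 X15.32 Y10.99 E3.4173
G1 X16.73 Y13.00 E3.6010
G1 X17.06 Y16.72 E3.8805
G1 X15.48 Y20.09 E4.1590
G1 X13.47 Y21.50 E4.3428
G1 X13.18 Y23.14 E4.4674
G1 X9.49 Y22.49 E4.7478
G1 X8.72 Y22.56 E4.8057
G1 X8.02 Y22.23 E4.8636
G1 X-3.56 Y20.19 E5.7435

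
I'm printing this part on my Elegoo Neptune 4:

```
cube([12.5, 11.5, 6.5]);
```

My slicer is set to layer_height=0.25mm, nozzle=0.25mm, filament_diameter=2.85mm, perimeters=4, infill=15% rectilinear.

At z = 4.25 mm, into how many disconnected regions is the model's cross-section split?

1

At z = 4.25 mm: the 12.5×11.5 cube contributes its full rectangle. The result has 1 disconnected region.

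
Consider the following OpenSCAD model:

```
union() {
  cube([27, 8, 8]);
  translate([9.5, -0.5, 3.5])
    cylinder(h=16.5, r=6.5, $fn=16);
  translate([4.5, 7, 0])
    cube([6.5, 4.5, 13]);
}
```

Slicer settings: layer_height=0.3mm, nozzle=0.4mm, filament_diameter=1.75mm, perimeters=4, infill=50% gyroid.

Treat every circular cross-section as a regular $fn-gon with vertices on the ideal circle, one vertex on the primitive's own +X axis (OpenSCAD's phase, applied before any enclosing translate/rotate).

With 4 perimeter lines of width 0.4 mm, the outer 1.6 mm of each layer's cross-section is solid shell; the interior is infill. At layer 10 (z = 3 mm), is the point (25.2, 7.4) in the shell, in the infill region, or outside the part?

shell

At z = 3 mm: the cube is present — its section is the full 27×8 rectangle; the cylinder at (9.5, -0.5) is not intersected at this z (z outside [3.5, 20]); the cube at (4.5, 7) is present — its section is the full 6.5×4.5 rectangle; Merging all regions: the regions partially overlap (shared area 6.50 mm²), so overlapping operands fuse into one piece — 1 connected region. Overall, the cross-section is a single solid region. The nearest boundary edge runs (11.00, 8.00)→(27.00, 8.00); distance from the point to it = 0.60 mm. The point is inside the cross-section, 0.60 mm from the nearest boundary — within the 1.6 mm shell band (4 × 0.4).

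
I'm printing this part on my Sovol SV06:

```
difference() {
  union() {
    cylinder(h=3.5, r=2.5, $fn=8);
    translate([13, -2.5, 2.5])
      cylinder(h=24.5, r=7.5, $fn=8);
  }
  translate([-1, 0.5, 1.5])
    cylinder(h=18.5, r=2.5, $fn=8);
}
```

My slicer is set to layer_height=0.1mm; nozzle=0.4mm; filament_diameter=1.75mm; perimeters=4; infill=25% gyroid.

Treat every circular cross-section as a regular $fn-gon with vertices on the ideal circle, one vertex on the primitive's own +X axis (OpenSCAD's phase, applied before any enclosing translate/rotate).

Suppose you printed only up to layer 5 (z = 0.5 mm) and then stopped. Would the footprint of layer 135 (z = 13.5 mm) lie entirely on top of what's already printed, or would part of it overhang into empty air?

part overhangs

Compare the two slices. At z = 0.5: the cylinder: section is a regular 8-gon, circumradius r=2.5 (area = (8/2)·2.500²·sin(360°/8) = 17.68 mm²); the cylinder at (13, -2.5) is not intersected at this z (z outside [2.5, 27]); Taking the union: only the r=2.5 cylinder is present, so the union is just that shape — area = 17.68 mm²; the cylinder at (-1, 0.5) is absent (z outside [1.5, 20]); Subtracting the remaining from the first: none of the subtracted shapes is present at this height, so the result so far is unchanged — area = 17.68 mm². At z = 13.5: the cylinder does not reach this height (z outside [0, 3.5]); the r=7.5 cylinder at (13, -2.5) gives a regular 8-gon of circumradius 7.5 (constant along its height) (area = (8/2)·7.500²·sin(360°/8) = 159.10 mm²); Combining (union): only the r=7.5 cylinder at (13, -2.5) is present, so the union is just that shape — area = 159.10 mm²; the r=2.5 cylinder at (-1, 0.5) contributes a regular 8-gon of circumradius 2.5 (area = (8/2)·2.500²·sin(360°/8) = 17.68 mm²); Taking the first minus the rest: starting from the result so far (159.10 mm²), the r=2.5 cylinder at (-1, 0.5) misses the remaining region (no effect) — area = 159.10 mm². Checking containment: at z = 13.5 the cross-section extends beyond the z = 0.5 cross-section by about 159.10 mm².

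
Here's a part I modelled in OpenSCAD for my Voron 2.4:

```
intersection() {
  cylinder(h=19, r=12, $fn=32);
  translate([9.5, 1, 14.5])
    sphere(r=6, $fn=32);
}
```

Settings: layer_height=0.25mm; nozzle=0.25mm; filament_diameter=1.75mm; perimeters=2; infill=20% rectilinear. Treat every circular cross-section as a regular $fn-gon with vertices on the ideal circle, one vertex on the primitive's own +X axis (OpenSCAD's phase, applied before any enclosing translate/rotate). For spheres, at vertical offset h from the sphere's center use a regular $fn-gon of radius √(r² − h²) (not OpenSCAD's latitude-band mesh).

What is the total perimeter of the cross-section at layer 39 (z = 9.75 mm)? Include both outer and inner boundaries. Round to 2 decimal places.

At z = 9.75 mm: the r=12 cylinder contributes a regular 32-gon of circumradius 12 (perimeter = 2·32·12.000·sin(180°/32) = 75.28 mm); the r=6 sphere at (9.5, 1) slices to a regular 32-gon of circumradius 3.666 (√(r²−h²) with h=4.75 from center) (perimeter = 2·32·3.666·sin(180°/32) = 23.00 mm); After intersecting: the r=6 sphere at (9.5, 1) partially overlaps the r=12 cylinder; clipping to the common part keeps 36.50 mm² — boundary = 21.94 mm. Overall, the cross-section is a single solid region. Total boundary length (outer) = 21.94 mm.

21.94 mm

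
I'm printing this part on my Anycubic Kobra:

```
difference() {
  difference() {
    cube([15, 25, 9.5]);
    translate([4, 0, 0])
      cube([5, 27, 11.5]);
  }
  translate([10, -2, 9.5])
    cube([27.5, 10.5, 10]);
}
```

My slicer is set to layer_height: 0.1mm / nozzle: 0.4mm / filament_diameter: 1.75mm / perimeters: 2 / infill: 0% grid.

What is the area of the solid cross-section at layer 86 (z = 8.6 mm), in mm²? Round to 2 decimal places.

250.00 mm²

At z = 8.6 mm: the cube is present — its section is the full 15×25 rectangle (area 375.00 mm²); the 5×27 cube at (4, 0) contributes its full rectangle (area 135.00 mm²); After the difference (first − rest): starting from the 15×25 cube (375.00 mm²), the 5×27 cube at (4, 0) partially overlaps it — only the 125.00 mm² overlap (of its 135.00 mm²) is removed, clipping the outline — area = 250.00 mm²; the cube at (10, -2) is absent (z outside [9.5, 19.5]); After the difference (first − rest): none of the subtracted shapes is present at this height, so that combined region is unchanged — area = 250.00 mm². Overall, the cross-section has 2 separate islands. Net area = 250.00 mm².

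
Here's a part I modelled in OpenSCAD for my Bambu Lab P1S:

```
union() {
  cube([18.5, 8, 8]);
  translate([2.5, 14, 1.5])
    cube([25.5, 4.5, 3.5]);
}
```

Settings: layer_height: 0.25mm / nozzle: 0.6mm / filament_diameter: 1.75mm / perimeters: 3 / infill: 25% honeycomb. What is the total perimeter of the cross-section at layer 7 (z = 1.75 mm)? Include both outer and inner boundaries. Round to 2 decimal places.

At z = 1.75 mm: the cube (footprint 18.5×8) is included at this height (perimeter 53.00 mm); the 25.5×4.5 cube at (2.5, 14) contributes its full rectangle (perimeter 60.00 mm); Combining (union): the 2 present regions are separate (no shared area or edge), so areas and boundary lengths simply add and each stays a separate island — boundary = 113.00 mm. Overall, the cross-section has 2 separate islands. Total boundary length (outer) = 113.00 mm.

113.00 mm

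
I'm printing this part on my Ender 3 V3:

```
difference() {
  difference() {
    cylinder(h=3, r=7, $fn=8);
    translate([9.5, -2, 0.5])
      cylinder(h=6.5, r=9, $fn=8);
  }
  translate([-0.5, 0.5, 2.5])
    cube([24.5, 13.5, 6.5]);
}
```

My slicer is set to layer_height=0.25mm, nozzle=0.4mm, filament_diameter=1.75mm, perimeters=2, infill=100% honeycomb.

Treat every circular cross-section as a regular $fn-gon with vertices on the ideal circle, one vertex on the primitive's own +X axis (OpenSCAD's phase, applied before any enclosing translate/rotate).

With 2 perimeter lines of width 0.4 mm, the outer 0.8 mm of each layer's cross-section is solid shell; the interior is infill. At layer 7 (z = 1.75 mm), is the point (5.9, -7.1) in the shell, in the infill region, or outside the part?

At z = 1.75 mm: the r=7 cylinder contributes a regular 8-gon of circumradius 7; the r=9 cylinder at (9.5, -2) gives a regular 8-gon of circumradius 9 (constant along its height); After the difference (first − rest): starting from the r=7 cylinder, the r=9 cylinder at (9.5, -2) partially overlaps it — only the 43.91 mm² overlap (of its 229.10 mm²) is removed, clipping the outline — 1 connected region; the cube at (-0.5, 0.5) does not reach this height (z outside [2.5, 9]); Taking the first minus the rest: none of the subtracted shapes is present at this height, so that combined region is unchanged — 1 connected region. Overall, the cross-section is a single solid region. The nearest boundary edge runs (0.50, -2.00)→(2.19, -6.09); distance from the point to it = 3.84 mm. The point is not inside any of the regions above, so it lies outside the cross-section (3.84 mm from the nearest boundary).

outside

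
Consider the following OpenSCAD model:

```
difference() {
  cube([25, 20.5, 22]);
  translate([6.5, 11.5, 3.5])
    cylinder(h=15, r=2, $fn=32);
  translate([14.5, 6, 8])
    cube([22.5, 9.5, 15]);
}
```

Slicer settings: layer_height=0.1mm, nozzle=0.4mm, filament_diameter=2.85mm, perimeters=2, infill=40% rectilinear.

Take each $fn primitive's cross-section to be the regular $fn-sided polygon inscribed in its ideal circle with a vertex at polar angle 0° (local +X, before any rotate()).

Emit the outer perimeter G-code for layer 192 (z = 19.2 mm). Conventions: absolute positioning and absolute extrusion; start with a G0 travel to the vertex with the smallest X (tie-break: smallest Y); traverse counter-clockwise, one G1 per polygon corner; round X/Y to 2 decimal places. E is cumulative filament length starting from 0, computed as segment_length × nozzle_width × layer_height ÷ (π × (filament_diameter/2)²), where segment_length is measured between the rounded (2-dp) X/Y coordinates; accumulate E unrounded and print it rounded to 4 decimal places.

At z = 19.2 mm: the cube is present — its section is the full 25×20.5 rectangle; the cylinder at (6.5, 11.5) is absent (z outside [3.5, 18.5]); the 22.5×9.5 cube at (14.5, 6) contributes its full rectangle; After the difference (first − rest): starting from the 25×20.5 cube, the 22.5×9.5 cube at (14.5, 6) partially overlaps it — only the 99.75 mm² overlap (of its 213.75 mm²) is removed, clipping the outline — 1 connected region. The outline is a single polygon with 8 vertices. Extrusion per mm of travel: 0.4 × 0.1 / (π × 1.425²) = 0.006270. Accumulating E over each segment gives final E = 0.7023.

G0 X0.00 Y0.00 Z19.20
G1 X25.00 Y0.00 E0.1568
G1 X25.00 Y6.00 E0.1944
G1 X14.50 Y6.00 E0.2602
G1 X14.50 Y15.50 E0.3198
G1 X25.00 Y15.50 E0.3856
G1 X25.00 Y20.50 E0.4170
G1 X0.00 Y20.50 E0.5737
G1 X0.00 Y0.00 E0.7023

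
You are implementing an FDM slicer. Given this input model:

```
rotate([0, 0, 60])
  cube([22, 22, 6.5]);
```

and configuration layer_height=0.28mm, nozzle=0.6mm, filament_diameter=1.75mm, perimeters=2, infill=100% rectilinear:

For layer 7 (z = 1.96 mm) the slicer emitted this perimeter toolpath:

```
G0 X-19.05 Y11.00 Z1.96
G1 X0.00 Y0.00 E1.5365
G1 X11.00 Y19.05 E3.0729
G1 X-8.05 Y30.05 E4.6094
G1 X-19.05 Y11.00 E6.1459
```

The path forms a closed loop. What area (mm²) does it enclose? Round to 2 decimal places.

483.90 mm²

Apply the shoelace formula to the sequence of (X, Y) vertices; enclosed area = 483.90 mm².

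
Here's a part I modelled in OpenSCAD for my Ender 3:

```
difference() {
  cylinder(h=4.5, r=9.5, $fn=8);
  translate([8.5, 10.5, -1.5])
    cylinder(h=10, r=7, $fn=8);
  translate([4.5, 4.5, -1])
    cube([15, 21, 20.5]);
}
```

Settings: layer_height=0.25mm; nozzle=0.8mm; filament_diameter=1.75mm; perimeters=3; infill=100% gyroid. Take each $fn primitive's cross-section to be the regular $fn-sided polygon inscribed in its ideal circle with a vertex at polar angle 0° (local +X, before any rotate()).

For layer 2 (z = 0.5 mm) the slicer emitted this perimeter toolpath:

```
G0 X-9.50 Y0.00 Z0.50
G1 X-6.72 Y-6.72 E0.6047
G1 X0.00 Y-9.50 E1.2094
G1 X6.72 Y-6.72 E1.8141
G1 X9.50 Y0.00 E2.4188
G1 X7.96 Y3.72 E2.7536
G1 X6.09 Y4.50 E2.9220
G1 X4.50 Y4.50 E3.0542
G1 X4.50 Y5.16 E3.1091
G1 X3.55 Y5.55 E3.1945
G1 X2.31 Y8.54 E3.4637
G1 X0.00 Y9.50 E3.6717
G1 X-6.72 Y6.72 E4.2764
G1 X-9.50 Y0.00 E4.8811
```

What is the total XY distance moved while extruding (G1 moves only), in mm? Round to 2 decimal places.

58.70 mm

Sum the Euclidean lengths of each G1 segment: total = 58.70 mm.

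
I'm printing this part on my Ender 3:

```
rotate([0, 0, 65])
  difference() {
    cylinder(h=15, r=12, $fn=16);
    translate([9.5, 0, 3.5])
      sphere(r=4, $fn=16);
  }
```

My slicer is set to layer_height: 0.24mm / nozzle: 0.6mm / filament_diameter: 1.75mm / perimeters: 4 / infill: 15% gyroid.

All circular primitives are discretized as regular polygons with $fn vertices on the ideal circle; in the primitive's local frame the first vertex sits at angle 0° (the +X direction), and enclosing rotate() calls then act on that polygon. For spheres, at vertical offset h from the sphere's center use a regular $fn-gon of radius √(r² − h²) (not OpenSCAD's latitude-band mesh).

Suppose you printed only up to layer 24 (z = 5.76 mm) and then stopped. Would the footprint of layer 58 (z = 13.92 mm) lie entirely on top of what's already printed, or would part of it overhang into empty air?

Compare the two slices. At z = 5.76: the r=12 cylinder gives a regular 16-gon of circumradius 12 (constant along its height) (area = (16/2)·12.000²·sin(360°/16) = 440.85 mm²); the r=4 sphere at (9.5, 0) contributes a regular 16-gon of circumradius √(4²−2.26²) = 3.300 (area = (16/2)·3.300²·sin(360°/16) = 33.35 mm²); Subtracting the remaining from the first: starting from the r=12 cylinder (440.85 mm²), the r=4 sphere at (9.5, 0) partially overlaps it — only the 30.08 mm² overlap (of its 33.35 mm²) is removed, clipping the outline — area = 410.77 mm²; (rotated 65° about Z; rotation is an isometry so areas/perimeters/island counts are preserved). At z = 13.92: the cylinder: section is a regular 16-gon, circumradius r=12 (area = (16/2)·12.000²·sin(360°/16) = 440.85 mm²); the sphere at (9.5, 0) is absent (|z−center|=10.420 > r=4); Subtracting the remaining from the first: none of the subtracted shapes is present at this height, so the r=12 cylinder is unchanged — area = 440.85 mm²; (whole slice rotated 65° about Z — lengths, areas and connectivity unchanged). Checking containment: at z = 13.92 the cross-section extends beyond the z = 5.76 cross-section by about 30.08 mm².

part overhangs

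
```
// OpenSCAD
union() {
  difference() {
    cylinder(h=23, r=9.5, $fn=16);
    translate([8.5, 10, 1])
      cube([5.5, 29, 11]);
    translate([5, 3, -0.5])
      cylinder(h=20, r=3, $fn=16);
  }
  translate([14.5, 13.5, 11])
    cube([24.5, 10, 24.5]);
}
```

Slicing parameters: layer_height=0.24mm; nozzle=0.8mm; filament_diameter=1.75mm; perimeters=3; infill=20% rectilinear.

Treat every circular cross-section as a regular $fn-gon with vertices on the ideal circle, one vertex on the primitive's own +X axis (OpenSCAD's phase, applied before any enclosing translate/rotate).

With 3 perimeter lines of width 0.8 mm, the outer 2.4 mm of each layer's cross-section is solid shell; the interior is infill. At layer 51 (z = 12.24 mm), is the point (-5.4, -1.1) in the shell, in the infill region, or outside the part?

At z = 12.24 mm: the cylinder: section is a regular 16-gon, circumradius r=9.5; the cube at (8.5, 10) is absent (z outside [1, 12]); the cylinder at (5, 3): section is a regular 16-gon, circumradius r=3; Taking the first minus the rest: starting from the r=9.5 cylinder, the r=3 cylinder at (5, 3) lies wholly inside it (removes its full 27.55 mm² and its 18.73 mm outline becomes a hole wall) — 1 connected region with 1 hole; the cube at (14.5, 13.5) (footprint 24.5×10) is included at this height; Combining (union): the 2 present regions are separate (no shared area or edge), so areas and boundary lengths simply add and each stays a separate island — 2 connected regions with 1 hole. Overall, the cross-section has 2 separate islands and 1 hole. The nearest boundary edge runs (-8.78, -3.64)→(-9.50, 0.00); distance from the point to it = 3.81 mm. (Shell/infill is judged within the island containing the point — the largest one.) The point is inside the cross-section and 3.81 mm from the nearest boundary — more than the 2.4 mm shell width (3 × 0.8), so it's in the infill interior.

infill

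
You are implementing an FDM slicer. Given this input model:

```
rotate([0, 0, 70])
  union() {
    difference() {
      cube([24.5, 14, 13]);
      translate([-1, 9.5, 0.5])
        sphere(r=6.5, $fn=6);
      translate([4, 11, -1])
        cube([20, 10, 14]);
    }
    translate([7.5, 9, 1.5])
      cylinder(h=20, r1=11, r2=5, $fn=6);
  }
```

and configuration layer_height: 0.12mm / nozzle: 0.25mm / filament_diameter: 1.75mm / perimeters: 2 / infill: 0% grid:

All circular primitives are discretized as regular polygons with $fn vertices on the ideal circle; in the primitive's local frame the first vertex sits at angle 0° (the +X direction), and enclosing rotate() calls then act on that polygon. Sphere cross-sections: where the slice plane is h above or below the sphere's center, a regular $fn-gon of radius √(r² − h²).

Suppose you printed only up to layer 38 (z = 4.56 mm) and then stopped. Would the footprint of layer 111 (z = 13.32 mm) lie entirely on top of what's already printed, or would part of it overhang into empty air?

entirely on top

Compare the two slices. At z = 4.56: the cube (footprint 24.5×14) is included at this height (area 343.00 mm²); the r=6.5 sphere at (-1, 9.5) slices to a regular 6-gon of circumradius 5.076 (√(r²−h²) with h=4.06 from center) (area = (6/2)·5.076²·sin(360°/6) = 66.94 mm²); the 20×10 cube at (4, 11) contributes its full rectangle (area 200.00 mm²); After the difference (first − rest): starting from the 24.5×14 cube (343.00 mm²), the r=6.5 sphere at (-1, 9.5) partially overlaps it — only the 24.68 mm² overlap (of its 66.94 mm²) is removed, clipping the outline; the 20×10 cube at (4, 11) partially overlaps it — only the 60.00 mm² overlap (of its 200.00 mm²) is removed, clipping the outline — area = 258.32 mm²; the cone at (7.5, 9) contributes a regular 6-gon of circumradius 10.082 (interpolated between r1=11 and r2=5 at t=0.153) (area = (6/2)·10.082²·sin(360°/6) = 264.09 mm²); Taking the union: the regions partially overlap — summed areas 522.41 mm² minus the doubly-counted overlap 147.57 mm² gives 374.84 mm² — area = 374.84 mm²; (rotated 70° about Z; rotation is an isometry so areas/perimeters/island counts are preserved). At z = 13.32: the cube is not intersected at this z (z outside [0, 13]); the sphere at (-1, 9.5) is not intersected at this z (|z−center|=12.820 > r=6.5); the cube at (4, 11) is absent (z outside [-1, 13]); Subtracting the remaining from the first: the first operand is absent here, so nothing remains; the cone at (7.5, 9) contributes a regular 6-gon of circumradius 7.454 (interpolated between r1=11 and r2=5 at t=0.591) (area = (6/2)·7.454²·sin(360°/6) = 144.35 mm²); Merging all regions: only the cone at (7.5, 9) is present, so the union is just that shape — area = 144.35 mm²; (whole slice rotated 70° about Z — lengths, areas and connectivity unchanged). Checking containment: the cross-section at z = 13.32 is a subset of the cross-section at z = 4.56.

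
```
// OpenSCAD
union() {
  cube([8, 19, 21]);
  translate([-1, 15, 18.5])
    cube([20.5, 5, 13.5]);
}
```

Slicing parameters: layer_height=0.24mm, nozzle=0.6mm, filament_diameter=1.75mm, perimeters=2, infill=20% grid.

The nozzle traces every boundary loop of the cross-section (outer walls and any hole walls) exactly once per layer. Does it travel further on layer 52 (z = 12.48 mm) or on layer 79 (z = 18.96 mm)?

layer 79 (z = 18.96 mm)

Layer 52 (z = 12.48): the cube (footprint 8×19) is included at this height (perimeter 54.00 mm); the cube at (-1, 15) is absent (z outside [18.5, 32]); Taking the union: only the 8×19 cube is present, so the union is just that shape — boundary = 54.00 mm. So its perimeter = 54.00 mm. Layer 79 (z = 18.96): the 8×19 cube contributes its full rectangle (perimeter 54.00 mm); the cube at (-1, 15) is present — its section is the full 20.5×5 rectangle (perimeter 51.00 mm); Taking the union: the regions partially overlap (shared area 32.00 mm²), so the edge portions inside another operand are dropped and the merged outline is re-measured after clipping — boundary = 81.00 mm. So its perimeter = 81.00 mm. Layer 79 is larger (81.00 vs 54.00 mm).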